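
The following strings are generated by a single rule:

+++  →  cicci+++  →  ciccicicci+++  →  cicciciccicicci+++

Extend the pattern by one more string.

ciccicicciciccicicci+++

The strings grow by a fixed prefix cicci each time.
So the next term is cicci·cicciciccicicci+++.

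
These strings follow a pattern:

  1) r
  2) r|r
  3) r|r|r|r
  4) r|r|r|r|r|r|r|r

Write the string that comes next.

Each string is two copies of the previous one joined by '|'.
One more doubling of r|r|r|r|r|r|r|r gives the answer.

r|r|r|r|r|r|r|r|r|r|r|r|r|r|r|r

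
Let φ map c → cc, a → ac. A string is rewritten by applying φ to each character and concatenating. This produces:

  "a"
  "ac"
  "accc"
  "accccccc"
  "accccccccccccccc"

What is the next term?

Replace each of the 16 characters of accccccccccccccc in place — ac cc cc cc cc cc cc cc cc cc cc cc cc cc cc cc — and concatenate.

accccccccccccccccccccccccccccccc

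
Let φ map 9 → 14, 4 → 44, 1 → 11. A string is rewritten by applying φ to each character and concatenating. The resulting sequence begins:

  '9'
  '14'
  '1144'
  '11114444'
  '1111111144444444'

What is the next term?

φ(1111111144444444) expands symbol-by-symbol to 11 11 11 11 11 11 11 11 44 44 44 44 44 44 44 44; joining the 16 pieces gives the next term.

11111111111111114444444444444444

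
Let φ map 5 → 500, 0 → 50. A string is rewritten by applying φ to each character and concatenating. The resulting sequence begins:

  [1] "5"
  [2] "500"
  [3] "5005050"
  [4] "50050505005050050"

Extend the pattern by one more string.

Applying the rule to each of the 17 symbols of 50050505005050050 gives the pieces 500 50 50 500 50 500 50 500 50 50 500 50 500 50 50 500 50, which concatenate to the answer.

50050505005050050500505050050500505050050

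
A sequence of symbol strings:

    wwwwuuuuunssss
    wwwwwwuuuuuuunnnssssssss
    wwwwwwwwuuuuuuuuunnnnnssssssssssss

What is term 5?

wwwwwwwwwwwwuuuuuuuuuuuuunnnnnnnnnssssssssssssssssssss

Each string has the form w^{2n+2} u^{2n+3} n^{2n-1} s^{4n} (n = 1, 2, …).
Setting n = 5 gives 12, 13, 9, 20 characters in each block.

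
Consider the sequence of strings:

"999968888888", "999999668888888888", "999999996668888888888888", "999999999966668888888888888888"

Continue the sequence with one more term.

999999999999666668888888888888888888

Each string has the form 9^{2n} 6^{n-1} 8^{3n+1}, where the shown terms are n = 2, 3, 4, 5.
At n = 6 the blocks have lengths 12, 5, 19.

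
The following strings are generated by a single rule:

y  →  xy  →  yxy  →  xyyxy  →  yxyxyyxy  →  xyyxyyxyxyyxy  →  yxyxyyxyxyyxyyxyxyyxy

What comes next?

xyyxyyxyxyyxyyxyxyyxyxyyxyyxyxyyxy

This is a Fibonacci-style word recurrence s(k) = s(k−2)·s(k−1): e.g. y·xy = yxy.
The next term joins xyyxyyxyxyyxy and yxyxyyxyxyyxyyxyxyyxy.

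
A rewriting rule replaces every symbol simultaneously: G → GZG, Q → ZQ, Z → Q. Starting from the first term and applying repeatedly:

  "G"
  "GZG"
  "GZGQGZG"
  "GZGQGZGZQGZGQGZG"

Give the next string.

GZGQGZGZQGZGQGZGQZQGZGQGZGZQGZGQGZG

φ(GZGQGZGZQGZGQGZG) expands symbol-by-symbol to GZG Q GZG ZQ GZG Q GZG Q ZQ GZG Q GZG ZQ GZG Q GZG; joining the 16 pieces gives the next term.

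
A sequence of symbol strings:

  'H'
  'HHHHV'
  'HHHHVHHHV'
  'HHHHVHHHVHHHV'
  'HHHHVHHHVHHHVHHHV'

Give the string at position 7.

Every step adds HHHV to the end: s(k+1) = s(k)·HHHV.
From HHHHVHHHVHHHVHHHV, 2 further steps: HHHHVHHHVHHHVHHHV → HHHHVHHHVHHHVHHHVHHHV → (answer).

HHHHVHHHVHHHVHHHVHHHVHHHV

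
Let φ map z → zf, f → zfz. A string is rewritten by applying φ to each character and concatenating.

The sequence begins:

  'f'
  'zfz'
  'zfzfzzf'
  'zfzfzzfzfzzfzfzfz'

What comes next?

Replace each of the 17 characters of zfzfzzfzfzzfzfzfz in place — zf zfz zf zfz zf zf zfz zf zfz zf zf zfz zf zfz zf zfz zf — and concatenate.

zfzfzzfzfzzfzfzfzzfzfzzfzfzfzzfzfzzfzfzzf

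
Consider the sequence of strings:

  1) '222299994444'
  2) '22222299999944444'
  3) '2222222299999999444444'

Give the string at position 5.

22222222222299999999999944444444

Each string has the form 2^{2n+2} 9^{2n+2} 4^{n+3} (n = 1, 2, …).
At n = 5 the blocks have lengths 12, 12, 8.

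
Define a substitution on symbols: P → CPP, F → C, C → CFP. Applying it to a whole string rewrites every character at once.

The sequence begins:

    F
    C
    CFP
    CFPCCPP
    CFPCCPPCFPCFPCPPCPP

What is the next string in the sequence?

φ(CFPCCPPCFPCFPCPPCPP) expands symbol-by-symbol to CFP C CPP CFP CFP CPP CPP CFP C CPP CFP C CPP CFP CPP CPP CFP CPP CPP; joining the 19 pieces gives the next term.

CFPCCPPCFPCFPCPPCPPCFPCCPPCFPCCPPCFPCPPCPPCFPCPPCPP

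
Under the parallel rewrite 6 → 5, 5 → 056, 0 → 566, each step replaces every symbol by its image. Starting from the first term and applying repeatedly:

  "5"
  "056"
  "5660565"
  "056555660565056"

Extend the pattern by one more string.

Applying the rule to each of the 15 symbols of 056555660565056 gives the pieces 566 056 5 056 056 056 5 5 566 056 5 056 566 056 5, which concatenate to the answer.

56605650560560565556605650565660565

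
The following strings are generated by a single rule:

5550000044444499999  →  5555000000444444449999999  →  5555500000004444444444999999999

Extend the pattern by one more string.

The n-th term is n 5's then n+2 0's then 2n 4's then 2n-1 9's, where the shown terms are n = 3, 4, 5.
At n = 6 the blocks have lengths 6, 8, 12, 11.

5555550000000044444444444499999999999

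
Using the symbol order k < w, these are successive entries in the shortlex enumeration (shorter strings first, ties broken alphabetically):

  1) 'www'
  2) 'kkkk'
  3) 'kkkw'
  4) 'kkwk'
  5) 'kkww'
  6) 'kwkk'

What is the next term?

Find the rightmost character of kwkk below w, bump it to the next letter, and reset everything to its right to k.

kwkw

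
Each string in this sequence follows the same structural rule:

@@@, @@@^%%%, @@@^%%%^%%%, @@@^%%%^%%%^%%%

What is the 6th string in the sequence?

The strings grow by a fixed suffix ^%%% each time.
From @@@^%%%^%%%^%%%, 2 further steps: @@@^%%%^%%%^%%% → @@@^%%%^%%%^%%%^%%% → (answer).

@@@^%%%^%%%^%%%^%%%^%%%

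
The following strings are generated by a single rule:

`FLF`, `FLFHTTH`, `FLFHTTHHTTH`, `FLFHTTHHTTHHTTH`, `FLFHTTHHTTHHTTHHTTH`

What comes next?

Every step adds HTTH to the end: s(k+1) = s(k)·HTTH.
So the next term is FLFHTTHHTTHHTTHHTTH·HTTH.

FLFHTTHHTTHHTTHHTTHHTTH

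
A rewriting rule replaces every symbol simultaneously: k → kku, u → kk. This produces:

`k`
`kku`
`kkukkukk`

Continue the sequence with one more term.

kkukkukkkkukkukkkkukku

Apply φ to kkukkukk symbol by symbol: k→kku, k→kku, u→kk, k→kku, k→kku, u→kk, k→kku, k→kku; joined: kku kku kk kku kku kk kku kku.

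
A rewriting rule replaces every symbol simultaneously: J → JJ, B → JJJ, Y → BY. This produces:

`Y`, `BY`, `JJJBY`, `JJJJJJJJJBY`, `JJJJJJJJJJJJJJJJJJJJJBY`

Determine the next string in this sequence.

Rewriting the 23 symbols of JJJJJJJJJJJJJJJJJJJJJBY one by one yields JJ JJ JJ JJ JJ JJ JJ JJ JJ JJ JJ JJ JJ JJ JJ JJ JJ JJ JJ JJ JJ JJJ BY; concatenated:

JJJJJJJJJJJJJJJJJJJJJJJJJJJJJJJJJJJJJJJJJJJJJBY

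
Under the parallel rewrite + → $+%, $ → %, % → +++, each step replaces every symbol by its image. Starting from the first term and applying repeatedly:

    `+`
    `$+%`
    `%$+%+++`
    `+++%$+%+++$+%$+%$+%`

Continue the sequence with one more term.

$+%$+%$+%+++%$+%+++$+%$+%$+%%$+%+++%$+%+++%$+%+++

φ(+++%$+%+++$+%$+%$+%) expands symbol-by-symbol to $+% $+% $+% +++ % $+% +++ $+% $+% $+% % $+% +++ % $+% +++ % $+% +++; joining the 19 pieces gives the next term.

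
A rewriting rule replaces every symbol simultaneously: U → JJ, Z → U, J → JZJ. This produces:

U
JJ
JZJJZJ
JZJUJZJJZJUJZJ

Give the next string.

JZJUJZJJJJZJUJZJJZJUJZJJJJZJUJZJ

Replace each of the 14 characters of JZJUJZJJZJUJZJ in place — JZJ U JZJ JJ JZJ U JZJ JZJ U JZJ JJ JZJ U JZJ — and concatenate.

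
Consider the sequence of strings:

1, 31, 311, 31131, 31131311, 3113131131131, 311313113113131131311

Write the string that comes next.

3113131131131311313113113131131131

Each term (from the third on) is the previous term followed by the one before it: term 3 = 31·1 = 311.
The next term joins 311313113113131131311 and 3113131131131.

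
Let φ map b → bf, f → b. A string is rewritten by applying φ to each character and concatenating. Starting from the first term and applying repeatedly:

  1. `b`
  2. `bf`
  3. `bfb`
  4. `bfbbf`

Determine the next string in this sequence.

bfbbfbfb

Expanding bfbbf: b→bf, f→b, b→bf, b→bf, f→b. Concatenated: bf b bf bf b.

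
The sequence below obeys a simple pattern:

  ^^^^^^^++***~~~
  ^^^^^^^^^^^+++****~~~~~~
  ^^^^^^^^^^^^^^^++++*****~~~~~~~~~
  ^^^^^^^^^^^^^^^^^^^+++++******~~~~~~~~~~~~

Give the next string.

Term n consists of 4n+3 ^'s, followed by n+1 +'s, followed by n+2 *'s, followed by 3n ~'s (n = 1, 2, …).
At n = 5 the blocks have lengths 23, 6, 7, 15.

^^^^^^^^^^^^^^^^^^^^^^^++++++*******~~~~~~~~~~~~~~~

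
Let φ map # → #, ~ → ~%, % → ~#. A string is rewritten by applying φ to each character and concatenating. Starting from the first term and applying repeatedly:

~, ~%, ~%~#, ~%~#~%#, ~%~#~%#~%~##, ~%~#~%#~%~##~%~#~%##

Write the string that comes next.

Rewriting the 20 symbols of ~%~#~%#~%~##~%~#~%## one by one yields ~% ~# ~% # ~% ~# # ~% ~# ~% # # ~% ~# ~% # ~% ~# # #; concatenated:

~%~#~%#~%~##~%~#~%##~%~#~%#~%~###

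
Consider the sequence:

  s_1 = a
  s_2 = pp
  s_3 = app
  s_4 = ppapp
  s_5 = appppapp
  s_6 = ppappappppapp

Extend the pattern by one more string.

This is a Fibonacci-style word recurrence s(k) = s(k−2)·s(k−1): e.g. a·pp = app.
Continuing: appppapp · ppappappppapp gives term 7.

appppappppappappppapp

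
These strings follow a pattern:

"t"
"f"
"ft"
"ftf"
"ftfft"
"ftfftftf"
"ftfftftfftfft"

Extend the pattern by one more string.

ftfftftfftfftftfftftf

This is a Fibonacci-style word recurrence s(k) = s(k−1)·s(k−2): e.g. f·t = ft.
The next term joins ftfftftfftfft and ftfftftf.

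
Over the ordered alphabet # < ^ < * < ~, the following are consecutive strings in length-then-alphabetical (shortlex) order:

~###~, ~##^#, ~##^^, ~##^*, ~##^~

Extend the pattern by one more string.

~##*#

The successor of ~##^~ increments the rightmost position that isn't already ~ and resets every position after it to #.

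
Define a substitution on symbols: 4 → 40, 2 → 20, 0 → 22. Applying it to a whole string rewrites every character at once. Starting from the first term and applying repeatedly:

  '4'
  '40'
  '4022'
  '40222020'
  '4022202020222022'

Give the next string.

40222020202220222022202020222020

φ(4022202020222022) expands symbol-by-symbol to 40 22 20 20 20 22 20 22 20 22 20 20 20 22 20 20; joining the 16 pieces gives the next term.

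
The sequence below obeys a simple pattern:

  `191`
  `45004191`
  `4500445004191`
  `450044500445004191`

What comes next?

The strings grow by a fixed prefix 45004 each time.
Applying this once more to 450044500445004191:

45004450044500445004191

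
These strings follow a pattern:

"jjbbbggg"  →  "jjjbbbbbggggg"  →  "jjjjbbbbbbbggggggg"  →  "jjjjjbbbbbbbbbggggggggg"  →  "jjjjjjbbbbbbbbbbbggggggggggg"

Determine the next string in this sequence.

jjjjjjjbbbbbbbbbbbbbggggggggggggg

Each string has the form j^{n} b^{2n-1} g^{2n-1}, where the shown terms are n = 2, 3, 4, 5, 6.
For the next term, n = 7, so the run lengths are 7, 13, 13.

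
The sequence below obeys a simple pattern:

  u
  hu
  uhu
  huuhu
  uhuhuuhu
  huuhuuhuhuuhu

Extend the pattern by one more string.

This is a Fibonacci-style word recurrence s(k) = s(k−2)·s(k−1): e.g. u·hu = uhu.
The next term joins uhuhuuhu and huuhuuhuhuuhu.

uhuhuuhuhuuhuuhuhuuhu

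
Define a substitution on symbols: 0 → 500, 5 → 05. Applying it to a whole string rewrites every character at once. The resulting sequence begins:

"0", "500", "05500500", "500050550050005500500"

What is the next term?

φ(500050550050005500500) expands symbol-by-symbol to 05 500 500 500 05 500 05 05 500 500 05 500 500 500 05 05 500 500 05 500 500; joining the 21 pieces gives the next term.

0550050050005500050550050005500500500050550050005500500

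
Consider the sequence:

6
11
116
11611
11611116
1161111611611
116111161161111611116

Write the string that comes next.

From term 3 onward, concatenate the last term with the second-to-last: 11·6 = 116, 116·11 = 11611, …
The next term joins 116111161161111611116 and 1161111611611.

1161111611611116111161161111611611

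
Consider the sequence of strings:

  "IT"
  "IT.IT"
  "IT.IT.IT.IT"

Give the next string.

Each string is two copies of the previous one joined by '.'.
So the next term is two copies of IT.IT.IT.IT with '.' between the halves.

IT.IT.IT.IT.IT.IT.IT.IT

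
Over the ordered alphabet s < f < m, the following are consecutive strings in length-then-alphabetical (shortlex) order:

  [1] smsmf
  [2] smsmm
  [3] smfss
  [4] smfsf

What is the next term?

Find the rightmost character of smfsf below m, bump it to the next letter, and reset everything to its right to s.

smfsm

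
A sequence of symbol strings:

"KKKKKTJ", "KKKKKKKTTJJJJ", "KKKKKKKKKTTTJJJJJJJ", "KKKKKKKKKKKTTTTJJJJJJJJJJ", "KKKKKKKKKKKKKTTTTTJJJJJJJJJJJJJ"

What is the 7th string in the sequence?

Reading off run lengths: K runs 5, 7, 9, 11, 13; T runs 1, 2, 3, 4, 5; J runs 1, 4, 7, 10, 13 — each is linear in n (n = 1, 2, …).
Setting n = 7 gives 17, 7, 19 characters in each block.

KKKKKKKKKKKKKKKKKTTTTTTTJJJJJJJJJJJJJJJJJJJ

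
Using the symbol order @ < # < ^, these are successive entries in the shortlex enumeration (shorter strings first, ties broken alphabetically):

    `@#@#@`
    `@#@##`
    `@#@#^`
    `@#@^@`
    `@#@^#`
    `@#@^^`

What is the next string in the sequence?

Find the rightmost character of @#@^^ below ^, bump it to the next letter, and reset everything to its right to @.

@##@@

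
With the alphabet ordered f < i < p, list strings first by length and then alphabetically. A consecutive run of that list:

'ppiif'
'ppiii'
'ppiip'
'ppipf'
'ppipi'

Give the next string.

ppipp

Treat ppipi as a base-3 numeral over the given alphabet and add one, carrying through any trailing p's.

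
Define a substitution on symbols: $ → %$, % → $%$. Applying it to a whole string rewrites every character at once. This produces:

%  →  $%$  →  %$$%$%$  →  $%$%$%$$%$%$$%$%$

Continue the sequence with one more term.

φ($%$%$%$$%$%$$%$%$) expands symbol-by-symbol to %$ $%$ %$ $%$ %$ $%$ %$ %$ $%$ %$ $%$ %$ %$ $%$ %$ $%$ %$; joining the 17 pieces gives the next term.

%$$%$%$$%$%$$%$%$%$$%$%$$%$%$%$$%$%$$%$%$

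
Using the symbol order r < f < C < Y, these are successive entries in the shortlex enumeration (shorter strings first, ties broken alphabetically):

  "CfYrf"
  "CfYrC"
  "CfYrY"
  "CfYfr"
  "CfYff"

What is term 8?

CfYCr

Continuing the enumeration 3 steps past CfYff: CfYff → CfYfC → CfYfY → (answer).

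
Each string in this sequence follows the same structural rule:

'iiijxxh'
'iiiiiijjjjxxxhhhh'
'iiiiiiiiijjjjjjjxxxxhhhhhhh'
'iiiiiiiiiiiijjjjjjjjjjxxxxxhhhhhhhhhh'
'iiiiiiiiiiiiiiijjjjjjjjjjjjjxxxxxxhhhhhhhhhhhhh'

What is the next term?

iiiiiiiiiiiiiiiiiijjjjjjjjjjjjjjjjxxxxxxxhhhhhhhhhhhhhhhh

Reading off run lengths: i runs 3, 6, 9, 12, 15; j runs 1, 4, 7, 10, 13; x runs 2, 3, 4, 5, 6; h runs 1, 4, 7, 10, 13 — each is linear in n (n = 1, 2, …).
At n = 6 the blocks have lengths 18, 16, 7, 16.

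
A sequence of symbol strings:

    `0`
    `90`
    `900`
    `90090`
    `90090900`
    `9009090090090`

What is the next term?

This is a Fibonacci-style word recurrence s(k) = s(k−1)·s(k−2): e.g. 90·0 = 900.
Continuing: 9009090090090 · 90090900 gives term 7.

900909009009090090900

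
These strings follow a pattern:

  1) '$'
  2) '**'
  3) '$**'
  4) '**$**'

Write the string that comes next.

From term 3 onward, concatenate the second-to-last term with the last: $·** = $**, **·$** = **$**, …
So term 5 is $**·**$**.

$****$**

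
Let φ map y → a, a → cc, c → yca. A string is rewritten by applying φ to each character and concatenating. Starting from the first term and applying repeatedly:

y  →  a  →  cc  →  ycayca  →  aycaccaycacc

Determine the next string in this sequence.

Rewriting each symbol of aycaccaycacc: a→cc, y→a, c→yca, a→cc, c→yca, c→yca, a→cc, y→a, c→yca, a→cc, c→yca, c→yca, which concatenates to cc a yca cc yca yca cc a yca cc yca yca.

ccaycaccycaycaccaycaccycayca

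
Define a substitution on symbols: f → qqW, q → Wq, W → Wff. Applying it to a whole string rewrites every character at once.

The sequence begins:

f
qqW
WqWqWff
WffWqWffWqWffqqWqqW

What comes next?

Applying the rule to each of the 19 symbols of WffWqWffWqWffqqWqqW gives the pieces Wff qqW qqW Wff Wq Wff qqW qqW Wff Wq Wff qqW qqW Wq Wq Wff Wq Wq Wff, which concatenate to the answer.

WffqqWqqWWffWqWffqqWqqWWffWqWffqqWqqWWqWqWffWqWqWff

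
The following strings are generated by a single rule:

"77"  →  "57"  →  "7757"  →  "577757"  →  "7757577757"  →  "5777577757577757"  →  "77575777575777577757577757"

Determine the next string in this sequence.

577757775757775777575777575777577757577757

Each term (from the third on) is the two preceding terms concatenated in order: term 3 = 77·57 = 7757.
So term 8 is 5777577757577757·77575777575777577757577757.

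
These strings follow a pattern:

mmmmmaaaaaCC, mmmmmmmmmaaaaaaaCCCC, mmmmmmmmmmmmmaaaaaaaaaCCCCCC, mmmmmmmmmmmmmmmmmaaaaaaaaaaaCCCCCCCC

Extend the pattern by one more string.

Term n consists of 4n+1 m's, followed by 2n+3 a's, followed by 2n C's (n = 1, 2, …).
For the next term, n = 5, so the run lengths are 21, 13, 10.

mmmmmmmmmmmmmmmmmmmmmaaaaaaaaaaaaaCCCCCCCCCC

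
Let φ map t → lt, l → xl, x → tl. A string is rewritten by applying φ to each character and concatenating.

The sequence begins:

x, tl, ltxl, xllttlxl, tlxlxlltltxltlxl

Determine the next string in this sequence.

Applying the rule to each of the 16 symbols of tlxlxlltltxltlxl gives the pieces lt xl tl xl tl xl xl lt xl lt tl xl lt xl tl xl, which concatenate to the answer.

ltxltlxltlxlxlltxllttlxlltxltlxl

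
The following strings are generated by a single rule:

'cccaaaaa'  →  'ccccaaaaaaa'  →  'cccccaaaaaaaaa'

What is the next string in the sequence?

ccccccaaaaaaaaaaa

Reading off run lengths: c runs 3, 4, 5; a runs 5, 7, 9 — each is linear in n, where the shown terms are n = 3, 4, 5.
Setting n = 6 gives 6, 11 characters in each block.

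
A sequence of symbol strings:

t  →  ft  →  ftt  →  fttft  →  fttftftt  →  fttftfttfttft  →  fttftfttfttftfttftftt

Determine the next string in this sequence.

fttftfttfttftfttftfttfttftfttfttft

Each term (from the third on) is the previous term followed by the one before it: term 3 = ft·t = ftt.
So term 8 is fttftfttfttftfttftftt·fttftfttfttft.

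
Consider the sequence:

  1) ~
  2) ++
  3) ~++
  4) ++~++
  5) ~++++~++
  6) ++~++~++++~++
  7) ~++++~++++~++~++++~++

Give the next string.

++~++~++++~++~++++~++++~++~++++~++

From term 3 onward, concatenate the second-to-last term with the last: ~·++ = ~++, ++·~++ = ++~++, …
Continuing: ++~++~++++~++ · ~++++~++++~++~++++~++ gives term 8.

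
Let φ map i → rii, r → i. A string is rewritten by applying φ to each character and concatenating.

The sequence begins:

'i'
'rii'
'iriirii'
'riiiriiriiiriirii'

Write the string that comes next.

φ(riiiriiriiiriirii) expands symbol-by-symbol to i rii rii rii i rii rii i rii rii rii i rii rii i rii rii; joining the 17 pieces gives the next term.

iriiriiriiiriiriiiriiriiriiiriiriiiriirii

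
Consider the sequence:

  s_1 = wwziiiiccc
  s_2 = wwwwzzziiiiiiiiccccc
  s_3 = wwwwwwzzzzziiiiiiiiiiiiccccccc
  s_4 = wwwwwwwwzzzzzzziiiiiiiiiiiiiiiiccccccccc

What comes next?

The n-th term is 2n w's then 2n-1 z's then 4n i's then 2n+1 c's (n = 1, 2, …).
Setting n = 5 gives 10, 9, 20, 11 characters in each block.

wwwwwwwwwwzzzzzzzzziiiiiiiiiiiiiiiiiiiiccccccccccc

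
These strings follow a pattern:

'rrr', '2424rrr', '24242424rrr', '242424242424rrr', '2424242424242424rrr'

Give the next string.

The strings grow by a fixed prefix 2424 each time.
Applying this once more to 2424242424242424rrr:

24242424242424242424rrr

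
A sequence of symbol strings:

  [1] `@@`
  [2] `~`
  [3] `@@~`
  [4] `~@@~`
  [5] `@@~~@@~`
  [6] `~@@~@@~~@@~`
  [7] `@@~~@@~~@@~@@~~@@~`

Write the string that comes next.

This is a Fibonacci-style word recurrence s(k) = s(k−2)·s(k−1): e.g. @@·~ = @@~.
The next term joins ~@@~@@~~@@~ and @@~~@@~~@@~@@~~@@~.

~@@~@@~~@@~@@~~@@~~@@~@@~~@@~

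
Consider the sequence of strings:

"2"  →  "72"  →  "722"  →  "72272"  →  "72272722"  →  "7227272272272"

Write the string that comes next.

722727227227272272722

From term 3 onward, concatenate the last term with the second-to-last: 72·2 = 722, 722·72 = 72272, …
Continuing: 7227272272272 · 72272722 gives term 7.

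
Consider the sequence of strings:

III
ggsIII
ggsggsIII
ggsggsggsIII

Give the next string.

Every step adds ggs at the front: s(k+1) = ggs·s(k).
Applying this once more to ggsggsggsIII:

ggsggsggsggsIII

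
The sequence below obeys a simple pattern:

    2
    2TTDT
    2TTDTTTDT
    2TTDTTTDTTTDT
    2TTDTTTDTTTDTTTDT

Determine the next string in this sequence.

Each term is the previous one with TTDT appended.
Applying this once more to 2TTDTTTDTTTDTTTDT:

2TTDTTTDTTTDTTTDTTTDT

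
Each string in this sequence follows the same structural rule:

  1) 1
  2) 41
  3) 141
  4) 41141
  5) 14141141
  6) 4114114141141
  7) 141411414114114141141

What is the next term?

4114114141141141411414114114141141

This is a Fibonacci-style word recurrence s(k) = s(k−2)·s(k−1): e.g. 1·41 = 141.
Continuing: 4114114141141 · 141411414114114141141 gives term 8.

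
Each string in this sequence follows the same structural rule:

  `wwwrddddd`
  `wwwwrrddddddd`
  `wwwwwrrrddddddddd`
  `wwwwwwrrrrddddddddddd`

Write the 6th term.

Reading off run lengths: w runs 3, 4, 5, 6; r runs 1, 2, 3, 4; d runs 5, 7, 9, 11 — each is linear in n, where the shown terms are n = 2, 3, 4, 5.
For term 6, n = 7, so the run lengths are 8, 6, 15.

wwwwwwwwrrrrrrddddddddddddddd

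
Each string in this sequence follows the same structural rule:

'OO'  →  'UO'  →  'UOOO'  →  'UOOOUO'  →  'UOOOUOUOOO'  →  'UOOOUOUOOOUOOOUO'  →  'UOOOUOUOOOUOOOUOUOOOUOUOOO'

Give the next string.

From term 3 onward, concatenate the last term with the second-to-last: UO·OO = UOOO, UOOO·UO = UOOOUO, …
The next term joins UOOOUOUOOOUOOOUOUOOOUOUOOO and UOOOUOUOOOUOOOUO.

UOOOUOUOOOUOOOUOUOOOUOUOOOUOOOUOUOOOUOOOUO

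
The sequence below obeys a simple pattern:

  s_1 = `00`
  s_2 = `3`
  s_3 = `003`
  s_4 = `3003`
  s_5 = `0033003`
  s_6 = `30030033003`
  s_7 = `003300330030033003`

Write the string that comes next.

30030033003003300330030033003

From term 3 onward, concatenate the second-to-last term with the last: 00·3 = 003, 3·003 = 3003, …
So term 8 is 30030033003·003300330030033003.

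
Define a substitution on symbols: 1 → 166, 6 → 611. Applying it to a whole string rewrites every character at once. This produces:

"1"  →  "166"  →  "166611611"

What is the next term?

166611611611166166611166166

Apply φ to 166611611 symbol by symbol: 1→166, 6→611, 6→611, 6→611, 1→166, 1→166, 6→611, 1→166, 1→166; joined: 166 611 611 611 166 166 611 166 166.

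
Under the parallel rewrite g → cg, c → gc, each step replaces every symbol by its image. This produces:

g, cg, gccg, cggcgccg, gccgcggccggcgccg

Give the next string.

Rewriting the 16 symbols of gccgcggccggcgccg one by one yields cg gc gc cg gc cg cg gc gc cg cg gc cg gc gc cg; concatenated:

cggcgccggccgcggcgccgcggccggcgccg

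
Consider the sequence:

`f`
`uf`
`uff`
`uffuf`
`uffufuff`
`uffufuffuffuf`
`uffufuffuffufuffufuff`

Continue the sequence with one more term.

uffufuffuffufuffufuffuffufuffuffuf

From term 3 onward, concatenate the last term with the second-to-last: uf·f = uff, uff·uf = uffuf, …
Continuing: uffufuffuffufuffufuff · uffufuffuffuf gives term 8.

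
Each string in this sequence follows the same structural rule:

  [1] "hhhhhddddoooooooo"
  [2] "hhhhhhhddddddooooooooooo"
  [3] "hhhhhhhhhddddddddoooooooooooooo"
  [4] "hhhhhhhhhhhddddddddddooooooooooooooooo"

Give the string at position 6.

hhhhhhhhhhhhhhhddddddddddddddooooooooooooooooooooooo

Reading off run lengths: h runs 5, 7, 9, 11; d runs 4, 6, 8, 10; o runs 8, 11, 14, 17 — each is linear in n, where the shown terms are n = 2, 3, 4, 5.
Setting n = 7 gives 15, 14, 23 characters in each block.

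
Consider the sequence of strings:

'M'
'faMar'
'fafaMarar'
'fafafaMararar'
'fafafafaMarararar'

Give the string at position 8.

Every step adds fa to the front and ar to the end of the previous string.
From fafafafaMarararar, 3 further steps: fafafafaMarararar → fafafafafaMararararar → fafafafafafaMarararararar → (answer).

fafafafafafafaMararararararar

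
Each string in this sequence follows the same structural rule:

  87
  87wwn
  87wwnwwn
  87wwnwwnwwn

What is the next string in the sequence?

The strings grow by a fixed suffix wwn each time.
Applying this once more to 87wwnwwnwwn:

87wwnwwnwwnwwn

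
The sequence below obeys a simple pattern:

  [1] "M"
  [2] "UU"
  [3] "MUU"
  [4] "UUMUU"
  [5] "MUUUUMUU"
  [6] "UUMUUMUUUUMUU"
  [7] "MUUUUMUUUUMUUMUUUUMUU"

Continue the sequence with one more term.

Each term (from the third on) is the two preceding terms concatenated in order: term 3 = M·UU = MUU.
Continuing: UUMUUMUUUUMUU · MUUUUMUUUUMUUMUUUUMUU gives term 8.

UUMUUMUUUUMUUMUUUUMUUUUMUUMUUUUMUU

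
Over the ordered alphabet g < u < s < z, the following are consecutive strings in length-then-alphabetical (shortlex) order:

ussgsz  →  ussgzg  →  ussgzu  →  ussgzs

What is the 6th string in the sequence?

ussugg

Stepping forward 2 times from ussgzs: ussgzs → ussgzz, then the target.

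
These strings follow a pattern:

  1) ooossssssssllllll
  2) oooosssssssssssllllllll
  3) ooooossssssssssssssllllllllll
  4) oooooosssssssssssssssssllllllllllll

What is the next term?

Reading off run lengths: o runs 3, 4, 5, 6; s runs 8, 11, 14, 17; l runs 6, 8, 10, 12 — each is linear in n, where the shown terms are n = 3, 4, 5, 6.
For the next term, n = 7, so the run lengths are 7, 20, 14.

ooooooossssssssssssssssssssllllllllllllll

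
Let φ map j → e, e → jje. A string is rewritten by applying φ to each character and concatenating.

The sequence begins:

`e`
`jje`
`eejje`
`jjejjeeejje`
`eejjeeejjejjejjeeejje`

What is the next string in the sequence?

jjejjeeejjejjejjeeejjeeejjeeejjejjejjeeejje

φ(eejjeeejjejjejjeeejje) expands symbol-by-symbol to jje jje e e jje jje jje e e jje e e jje e e jje jje jje e e jje; joining the 21 pieces gives the next term.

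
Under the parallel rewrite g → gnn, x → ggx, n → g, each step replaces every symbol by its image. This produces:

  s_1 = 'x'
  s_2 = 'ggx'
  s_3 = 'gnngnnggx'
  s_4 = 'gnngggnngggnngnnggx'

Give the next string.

Rewriting the 19 symbols of gnngggnngggnngnnggx one by one yields gnn g g gnn gnn gnn g g gnn gnn gnn g g gnn g g gnn gnn ggx; concatenated:

gnngggnngnngnngggnngnngnngggnngggnngnnggx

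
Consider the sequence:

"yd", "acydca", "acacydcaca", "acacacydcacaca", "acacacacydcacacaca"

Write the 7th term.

s(k+1) = ac·s(k)·ca, so each term gains ac as a prefix and ca as a suffix.
From acacacacydcacacaca, 2 further steps: acacacacydcacacaca → acacacacacydcacacacaca → (answer).

acacacacacacydcacacacacaca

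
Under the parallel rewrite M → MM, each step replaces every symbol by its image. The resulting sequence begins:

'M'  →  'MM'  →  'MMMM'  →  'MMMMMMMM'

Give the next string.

Apply φ to MMMMMMMM symbol by symbol: M→MM, M→MM, M→MM, M→MM, M→MM, M→MM, M→MM, M→MM; joined: MM MM MM MM MM MM MM MM.

MMMMMMMMMMMMMMMM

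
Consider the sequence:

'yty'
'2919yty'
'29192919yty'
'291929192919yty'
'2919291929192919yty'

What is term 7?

Every step adds 2919 at the front: s(k+1) = 2919·s(k).
From 2919291929192919yty, 2 further steps: 2919291929192919yty → 29192919291929192919yty → (answer).

291929192919291929192919yty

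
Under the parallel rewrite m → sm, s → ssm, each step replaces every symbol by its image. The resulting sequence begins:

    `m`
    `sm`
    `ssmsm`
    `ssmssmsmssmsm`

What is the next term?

Applying the rule to each of the 13 symbols of ssmssmsmssmsm gives the pieces ssm ssm sm ssm ssm sm ssm sm ssm ssm sm ssm sm, which concatenate to the answer.

ssmssmsmssmssmsmssmsmssmssmsmssmsm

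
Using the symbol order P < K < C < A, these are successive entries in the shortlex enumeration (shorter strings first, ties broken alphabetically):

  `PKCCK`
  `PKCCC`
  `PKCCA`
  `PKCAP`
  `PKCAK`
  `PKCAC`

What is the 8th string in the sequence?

PKAPP

Continuing the enumeration 2 steps past PKCAC: PKCAC → PKCAA → (answer).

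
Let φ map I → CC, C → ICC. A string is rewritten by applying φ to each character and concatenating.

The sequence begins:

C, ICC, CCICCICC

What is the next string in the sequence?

Expanding CCICCICC: C→ICC, C→ICC, I→CC, C→ICC, C→ICC, I→CC, C→ICC, C→ICC. Concatenated: ICC ICC CC ICC ICC CC ICC ICC.

ICCICCCCICCICCCCICCICC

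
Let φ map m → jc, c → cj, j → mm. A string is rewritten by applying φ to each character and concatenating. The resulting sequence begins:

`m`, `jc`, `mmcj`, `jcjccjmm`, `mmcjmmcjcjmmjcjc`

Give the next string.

jcjccjmmjcjccjmmcjmmjcjcmmcjmmcj

Applying the rule to each of the 16 symbols of mmcjmmcjcjmmjcjc gives the pieces jc jc cj mm jc jc cj mm cj mm jc jc mm cj mm cj, which concatenate to the answer.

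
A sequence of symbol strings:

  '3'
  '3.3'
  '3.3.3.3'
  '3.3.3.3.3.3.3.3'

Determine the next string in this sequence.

s(k+1) = s(k)·.·s(k) — each term doubles the last with '.' between the halves.
So the next term is two copies of 3.3.3.3.3.3.3.3 with '.' between the halves.

3.3.3.3.3.3.3.3.3.3.3.3.3.3.3.3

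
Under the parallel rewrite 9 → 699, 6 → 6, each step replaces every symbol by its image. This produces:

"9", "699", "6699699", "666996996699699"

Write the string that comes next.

φ(666996996699699) expands symbol-by-symbol to 6 6 6 699 699 6 699 699 6 6 699 699 6 699 699; joining the 15 pieces gives the next term.

6666996996699699666996996699699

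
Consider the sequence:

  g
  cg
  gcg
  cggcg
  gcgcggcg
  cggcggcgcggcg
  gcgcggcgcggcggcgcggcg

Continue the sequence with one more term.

This is a Fibonacci-style word recurrence s(k) = s(k−2)·s(k−1): e.g. g·cg = gcg.
The next term joins cggcggcgcggcg and gcgcggcgcggcggcgcggcg.

cggcggcgcggcggcgcggcgcggcggcgcggcg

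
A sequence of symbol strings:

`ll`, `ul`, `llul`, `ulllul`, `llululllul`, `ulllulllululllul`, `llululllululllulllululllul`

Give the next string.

This is a Fibonacci-style word recurrence s(k) = s(k−2)·s(k−1): e.g. ll·ul = llul.
So term 8 is ulllulllululllul·llululllululllulllululllul.

ulllulllululllulllululllululllulllululllul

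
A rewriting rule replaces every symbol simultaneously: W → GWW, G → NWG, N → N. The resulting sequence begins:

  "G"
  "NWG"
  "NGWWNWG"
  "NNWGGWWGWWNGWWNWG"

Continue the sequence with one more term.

NNGWWNWGNWGGWWGWWNWGGWWGWWNNWGGWWGWWNGWWNWG

Replace each of the 17 characters of NNWGGWWGWWNGWWNWG in place — N N GWW NWG NWG GWW GWW NWG GWW GWW N NWG GWW GWW N GWW NWG — and concatenate.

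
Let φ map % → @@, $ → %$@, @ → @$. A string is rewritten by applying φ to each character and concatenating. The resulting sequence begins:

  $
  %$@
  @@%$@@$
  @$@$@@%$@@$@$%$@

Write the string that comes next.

Rewriting the 16 symbols of @$@$@@%$@@$@$%$@ one by one yields @$ %$@ @$ %$@ @$ @$ @@ %$@ @$ @$ %$@ @$ %$@ @@ %$@ @$; concatenated:

@$%$@@$%$@@$@$@@%$@@$@$%$@@$%$@@@%$@@$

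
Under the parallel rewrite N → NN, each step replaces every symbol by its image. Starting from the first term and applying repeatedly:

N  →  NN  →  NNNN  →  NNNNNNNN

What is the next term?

Rewriting each symbol of NNNNNNNN: N→NN, N→NN, N→NN, N→NN, N→NN, N→NN, N→NN, N→NN, which concatenates to NN NN NN NN NN NN NN NN.

NNNNNNNNNNNNNNNN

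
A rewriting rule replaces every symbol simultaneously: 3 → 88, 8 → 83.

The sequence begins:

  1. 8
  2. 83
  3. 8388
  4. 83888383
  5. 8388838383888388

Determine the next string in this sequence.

83888383838883888388838383888383

φ(8388838383888388) expands symbol-by-symbol to 83 88 83 83 83 88 83 88 83 88 83 83 83 88 83 83; joining the 16 pieces gives the next term.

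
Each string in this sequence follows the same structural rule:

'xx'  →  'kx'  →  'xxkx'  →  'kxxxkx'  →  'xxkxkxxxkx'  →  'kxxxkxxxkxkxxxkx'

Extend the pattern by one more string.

This is a Fibonacci-style word recurrence s(k) = s(k−2)·s(k−1): e.g. xx·kx = xxkx.
The next term joins xxkxkxxxkx and kxxxkxxxkxkxxxkx.

xxkxkxxxkxkxxxkxxxkxkxxxkx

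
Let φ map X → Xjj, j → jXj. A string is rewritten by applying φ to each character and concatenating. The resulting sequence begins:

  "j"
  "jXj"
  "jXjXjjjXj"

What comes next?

Apply φ to jXjXjjjXj symbol by symbol: j→jXj, X→Xjj, j→jXj, X→Xjj, j→jXj, j→jXj, j→jXj, X→Xjj, j→jXj; joined: jXj Xjj jXj Xjj jXj jXj jXj Xjj jXj.

jXjXjjjXjXjjjXjjXjjXjXjjjXj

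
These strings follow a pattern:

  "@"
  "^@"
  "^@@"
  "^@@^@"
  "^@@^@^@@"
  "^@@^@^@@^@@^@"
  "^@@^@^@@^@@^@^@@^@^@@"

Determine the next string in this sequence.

^@@^@^@@^@@^@^@@^@^@@^@@^@^@@^@@^@

This is a Fibonacci-style word recurrence s(k) = s(k−1)·s(k−2): e.g. ^@·@ = ^@@.
The next term joins ^@@^@^@@^@@^@^@@^@^@@ and ^@@^@^@@^@@^@.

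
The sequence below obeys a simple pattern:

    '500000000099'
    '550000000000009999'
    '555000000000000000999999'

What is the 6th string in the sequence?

Term n consists of n-1 5's, followed by 3n+3 0's, followed by 2n-2 9's, where the shown terms are n = 2, 3, 4.
At n = 7 the blocks have lengths 6, 24, 12.

555555000000000000000000000000999999999999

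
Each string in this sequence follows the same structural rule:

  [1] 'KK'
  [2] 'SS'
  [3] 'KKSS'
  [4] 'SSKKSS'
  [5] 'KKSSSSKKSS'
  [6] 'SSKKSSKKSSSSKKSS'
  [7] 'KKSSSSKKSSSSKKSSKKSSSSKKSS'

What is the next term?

Each term (from the third on) is the two preceding terms concatenated in order: term 3 = KK·SS = KKSS.
Continuing: SSKKSSKKSSSSKKSS · KKSSSSKKSSSSKKSSKKSSSSKKSS gives term 8.

SSKKSSKKSSSSKKSSKKSSSSKKSSSSKKSSKKSSSSKKSS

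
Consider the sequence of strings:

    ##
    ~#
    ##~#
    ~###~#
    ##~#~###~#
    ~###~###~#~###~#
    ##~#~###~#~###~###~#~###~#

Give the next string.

~###~###~#~###~###~#~###~#~###~###~#~###~#

Each term (from the third on) is the two preceding terms concatenated in order: term 3 = ##·~# = ##~#.
The next term joins ~###~###~#~###~# and ##~#~###~#~###~###~#~###~#.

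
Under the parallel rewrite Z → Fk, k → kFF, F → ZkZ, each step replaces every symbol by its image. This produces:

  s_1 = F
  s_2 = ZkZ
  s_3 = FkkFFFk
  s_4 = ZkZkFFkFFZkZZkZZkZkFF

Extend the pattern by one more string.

Applying the rule to each of the 21 symbols of ZkZkFFkFFZkZZkZZkZkFF gives the pieces Fk kFF Fk kFF ZkZ ZkZ kFF ZkZ ZkZ Fk kFF Fk Fk kFF Fk Fk kFF Fk kFF ZkZ ZkZ, which concatenate to the answer.

FkkFFFkkFFZkZZkZkFFZkZZkZFkkFFFkFkkFFFkFkkFFFkkFFZkZZkZ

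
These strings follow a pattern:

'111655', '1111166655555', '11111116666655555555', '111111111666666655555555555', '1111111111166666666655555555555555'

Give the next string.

11111111111116666666666655555555555555555

Term n consists of 2n+1 1's, followed by 2n-1 6's, followed by 3n-1 5's (n = 1, 2, …).
Setting n = 6 gives 13, 11, 17 characters in each block.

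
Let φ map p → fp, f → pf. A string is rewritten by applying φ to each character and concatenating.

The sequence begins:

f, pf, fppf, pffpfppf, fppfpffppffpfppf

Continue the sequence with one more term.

pffpfppffppfpffpfppfpffppffpfppf

Applying the rule to each of the 16 symbols of fppfpffppffpfppf gives the pieces pf fp fp pf fp pf pf fp fp pf pf fp pf fp fp pf, which concatenate to the answer.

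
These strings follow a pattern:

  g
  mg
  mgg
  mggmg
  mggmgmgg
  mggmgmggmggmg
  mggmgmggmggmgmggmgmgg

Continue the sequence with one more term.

This is a Fibonacci-style word recurrence s(k) = s(k−1)·s(k−2): e.g. mg·g = mgg.
So term 8 is mggmgmggmggmgmggmgmgg·mggmgmggmggmg.

mggmgmggmggmgmggmgmggmggmgmggmggmg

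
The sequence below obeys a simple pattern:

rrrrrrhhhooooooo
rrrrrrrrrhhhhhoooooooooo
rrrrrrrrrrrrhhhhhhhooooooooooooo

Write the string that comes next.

Each string has the form r^{3n} h^{2n-1} o^{3n+1}, where the shown terms are n = 2, 3, 4.
At n = 5 the blocks have lengths 15, 9, 16.

rrrrrrrrrrrrrrrhhhhhhhhhoooooooooooooooo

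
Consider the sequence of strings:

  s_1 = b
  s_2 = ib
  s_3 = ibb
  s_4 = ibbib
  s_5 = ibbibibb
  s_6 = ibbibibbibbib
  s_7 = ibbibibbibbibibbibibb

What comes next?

ibbibibbibbibibbibibbibbibibbibbib

Each term (from the third on) is the previous term followed by the one before it: term 3 = ib·b = ibb.
The next term joins ibbibibbibbibibbibibb and ibbibibbibbib.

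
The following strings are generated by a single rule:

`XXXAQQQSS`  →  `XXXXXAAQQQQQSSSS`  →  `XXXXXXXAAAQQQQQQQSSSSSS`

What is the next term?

XXXXXXXXXAAAAQQQQQQQQQSSSSSSSS

Term n consists of 2n+1 X's, followed by n A's, followed by 2n+1 Q's, followed by 2n S's (n = 1, 2, …).
For the next term, n = 4, so the run lengths are 9, 4, 9, 8.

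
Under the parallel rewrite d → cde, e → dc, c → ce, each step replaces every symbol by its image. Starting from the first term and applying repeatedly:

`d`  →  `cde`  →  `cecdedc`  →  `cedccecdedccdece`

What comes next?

Replace each of the 16 characters of cedccecdedccdece in place — ce dc cde ce ce dc ce cde dc cde ce ce cde dc ce dc — and concatenate.

cedccdececedccecdedccdecececdedccedc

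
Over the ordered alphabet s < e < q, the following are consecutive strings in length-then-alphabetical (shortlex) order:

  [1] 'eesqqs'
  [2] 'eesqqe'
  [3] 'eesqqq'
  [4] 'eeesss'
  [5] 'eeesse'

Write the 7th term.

eeeses

Stepping forward 2 times from eeesse: eeesse → eeessq, then the target.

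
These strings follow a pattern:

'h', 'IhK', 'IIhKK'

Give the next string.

Each term wraps the previous one in I on the left and K on the right.
Applying this once more to IIhKK:

IIIhKKK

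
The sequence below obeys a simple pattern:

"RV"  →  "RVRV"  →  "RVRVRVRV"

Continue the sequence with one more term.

Each string is two copies of the previous one concatenated.
So the next term is two copies of RVRVRVRV.

RVRVRVRVRVRVRVRV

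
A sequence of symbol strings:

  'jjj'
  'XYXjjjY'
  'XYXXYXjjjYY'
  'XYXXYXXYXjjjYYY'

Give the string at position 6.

XYXXYXXYXXYXXYXjjjYYYYY

Every step adds XYX to the front and Y to the end of the previous string.
From XYXXYXXYXjjjYYY, 2 further steps: XYXXYXXYXjjjYYY → XYXXYXXYXXYXjjjYYYY → (answer).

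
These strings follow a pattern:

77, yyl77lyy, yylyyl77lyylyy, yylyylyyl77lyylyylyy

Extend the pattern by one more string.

yylyylyylyyl77lyylyylyylyy

Each term wraps the previous one in yyl on the left and lyy on the right.
One more step from yylyylyyl77lyylyylyy gives the answer.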